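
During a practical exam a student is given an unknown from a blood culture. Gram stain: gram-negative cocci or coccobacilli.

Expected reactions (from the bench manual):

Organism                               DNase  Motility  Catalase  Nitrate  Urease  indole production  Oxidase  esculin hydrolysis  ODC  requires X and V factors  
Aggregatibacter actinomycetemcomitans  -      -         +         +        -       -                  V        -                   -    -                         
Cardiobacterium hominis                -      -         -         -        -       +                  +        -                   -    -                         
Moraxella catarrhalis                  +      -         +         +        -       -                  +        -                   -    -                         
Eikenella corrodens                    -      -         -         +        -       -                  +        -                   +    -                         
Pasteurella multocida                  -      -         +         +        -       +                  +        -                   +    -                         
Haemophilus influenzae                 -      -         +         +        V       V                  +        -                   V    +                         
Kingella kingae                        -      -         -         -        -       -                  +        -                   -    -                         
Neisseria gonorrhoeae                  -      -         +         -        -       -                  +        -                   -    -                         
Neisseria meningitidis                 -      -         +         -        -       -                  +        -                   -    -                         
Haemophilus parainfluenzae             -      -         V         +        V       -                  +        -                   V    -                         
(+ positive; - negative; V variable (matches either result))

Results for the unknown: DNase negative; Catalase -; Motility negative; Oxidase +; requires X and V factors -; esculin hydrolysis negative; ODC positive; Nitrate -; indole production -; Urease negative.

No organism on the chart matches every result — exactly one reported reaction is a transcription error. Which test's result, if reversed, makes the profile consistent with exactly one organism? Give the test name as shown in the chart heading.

ODC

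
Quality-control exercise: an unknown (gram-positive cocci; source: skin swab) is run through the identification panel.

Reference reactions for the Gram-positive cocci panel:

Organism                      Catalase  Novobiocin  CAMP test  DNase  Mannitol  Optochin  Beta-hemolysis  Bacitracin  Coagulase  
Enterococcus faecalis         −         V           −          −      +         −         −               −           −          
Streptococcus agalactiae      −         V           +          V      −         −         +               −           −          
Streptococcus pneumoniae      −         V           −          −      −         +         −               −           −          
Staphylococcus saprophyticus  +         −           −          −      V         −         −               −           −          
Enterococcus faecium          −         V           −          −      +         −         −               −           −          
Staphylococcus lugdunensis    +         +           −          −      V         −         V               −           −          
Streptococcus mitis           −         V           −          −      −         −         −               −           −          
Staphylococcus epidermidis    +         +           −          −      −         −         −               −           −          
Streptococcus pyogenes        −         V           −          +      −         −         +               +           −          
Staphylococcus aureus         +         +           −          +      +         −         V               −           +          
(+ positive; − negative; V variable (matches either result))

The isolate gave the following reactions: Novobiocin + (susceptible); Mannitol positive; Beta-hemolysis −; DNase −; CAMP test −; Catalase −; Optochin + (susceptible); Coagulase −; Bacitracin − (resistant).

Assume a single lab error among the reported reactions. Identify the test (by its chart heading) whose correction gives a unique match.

As reported, no row in the chart matches all 9 reactions.
Reversing Coagulase → still no organism matches.
Reversing Bacitracin → still no organism matches.
Reversing Novobiocin → still no organism matches.
Reversing Optochin → 2 organisms match (not unique).
Reversing CAMP test → still no organism matches.
Reversing Mannitol (to −) → unique match: Streptococcus pneumoniae.
Reversing Catalase → still no organism matches.
Reversing DNase → still no organism matches.
Reversing Beta-hemolysis → still no organism matches.

Mannitol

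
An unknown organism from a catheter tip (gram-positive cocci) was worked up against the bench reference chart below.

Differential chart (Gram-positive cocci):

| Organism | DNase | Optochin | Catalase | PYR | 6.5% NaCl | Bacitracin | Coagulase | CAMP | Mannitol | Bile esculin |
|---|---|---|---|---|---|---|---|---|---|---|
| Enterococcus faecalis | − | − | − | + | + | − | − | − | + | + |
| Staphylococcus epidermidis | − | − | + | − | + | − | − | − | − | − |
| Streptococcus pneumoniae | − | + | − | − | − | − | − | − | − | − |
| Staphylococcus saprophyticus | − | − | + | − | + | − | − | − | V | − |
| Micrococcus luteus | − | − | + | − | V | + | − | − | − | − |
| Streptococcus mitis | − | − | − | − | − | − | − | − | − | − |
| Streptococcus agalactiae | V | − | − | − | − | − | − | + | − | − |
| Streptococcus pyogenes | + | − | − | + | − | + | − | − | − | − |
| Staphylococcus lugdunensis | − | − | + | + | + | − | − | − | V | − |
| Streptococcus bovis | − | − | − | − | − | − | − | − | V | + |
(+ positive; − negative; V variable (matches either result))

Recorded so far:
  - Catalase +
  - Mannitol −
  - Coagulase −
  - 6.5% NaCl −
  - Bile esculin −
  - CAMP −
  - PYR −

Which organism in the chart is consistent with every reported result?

Bile esculin −: excludes Enterococcus faecalis, Streptococcus bovis — 8 left.
Catalase +: excludes Streptococcus pneumoniae, Streptococcus mitis, Streptococcus agalactiae, Streptococcus pyogenes — 4 left.
CAMP −: all 4 remaining candidates are consistent.
PYR −: excludes Staphylococcus lugdunensis — 3 left.
Coagulase −: all 3 remaining candidates are consistent.
Mannitol −: all 3 remaining candidates are consistent.
6.5% NaCl −: excludes Staphylococcus epidermidis, Staphylococcus saprophyticus — 1 left.

Micrococcus luteus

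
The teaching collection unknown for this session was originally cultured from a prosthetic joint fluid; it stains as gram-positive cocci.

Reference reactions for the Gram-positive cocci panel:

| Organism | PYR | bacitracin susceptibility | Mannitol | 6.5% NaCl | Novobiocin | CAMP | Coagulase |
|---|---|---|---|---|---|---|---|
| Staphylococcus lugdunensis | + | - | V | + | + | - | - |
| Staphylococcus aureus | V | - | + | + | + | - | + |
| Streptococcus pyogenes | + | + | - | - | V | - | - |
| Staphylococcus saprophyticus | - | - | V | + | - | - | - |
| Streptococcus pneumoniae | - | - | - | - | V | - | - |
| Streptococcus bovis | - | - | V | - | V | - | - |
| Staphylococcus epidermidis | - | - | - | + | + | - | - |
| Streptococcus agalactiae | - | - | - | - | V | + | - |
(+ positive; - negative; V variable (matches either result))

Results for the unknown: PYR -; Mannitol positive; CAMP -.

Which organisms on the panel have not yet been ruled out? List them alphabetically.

Staphylococcus aureus, Staphylococcus saprophyticus, Streptococcus bovis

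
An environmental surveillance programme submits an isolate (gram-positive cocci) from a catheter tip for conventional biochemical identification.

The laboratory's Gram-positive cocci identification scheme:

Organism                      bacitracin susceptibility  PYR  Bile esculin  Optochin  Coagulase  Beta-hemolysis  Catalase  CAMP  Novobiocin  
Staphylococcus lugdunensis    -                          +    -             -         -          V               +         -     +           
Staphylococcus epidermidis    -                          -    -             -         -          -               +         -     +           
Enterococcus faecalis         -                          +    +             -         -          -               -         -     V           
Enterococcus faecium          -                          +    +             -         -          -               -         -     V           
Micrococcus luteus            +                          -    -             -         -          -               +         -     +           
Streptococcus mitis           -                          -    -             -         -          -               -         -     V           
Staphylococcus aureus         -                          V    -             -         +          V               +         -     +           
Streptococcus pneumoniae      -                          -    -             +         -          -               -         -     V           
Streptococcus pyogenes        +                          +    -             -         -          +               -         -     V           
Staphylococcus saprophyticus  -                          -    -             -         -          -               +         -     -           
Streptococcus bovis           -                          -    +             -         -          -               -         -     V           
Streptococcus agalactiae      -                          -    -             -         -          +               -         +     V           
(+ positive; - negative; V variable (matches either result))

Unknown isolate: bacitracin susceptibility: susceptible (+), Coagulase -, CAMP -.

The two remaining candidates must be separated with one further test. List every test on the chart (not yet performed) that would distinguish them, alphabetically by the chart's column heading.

bacitracin susceptibility +: excludes 10 organisms — 2 left.
CAMP -: all 2 remaining candidates are consistent.
Coagulase -: all 2 remaining candidates are consistent.
Two candidates remain: Micrococcus luteus and Streptococcus pyogenes.
  PYR: Micrococcus luteus -, Streptococcus pyogenes + — discriminates.
  Bile esculin: - vs - — same for both, does not separate.
  Optochin: - vs - — same for both, does not separate.
  Beta-hemolysis: Micrococcus luteus -, Streptococcus pyogenes + — discriminates.
  Catalase: Micrococcus luteus +, Streptococcus pyogenes - — discriminates.
  Novobiocin: + vs V — variable for at least one, does not separate.

Beta-hemolysis, Catalase, PYR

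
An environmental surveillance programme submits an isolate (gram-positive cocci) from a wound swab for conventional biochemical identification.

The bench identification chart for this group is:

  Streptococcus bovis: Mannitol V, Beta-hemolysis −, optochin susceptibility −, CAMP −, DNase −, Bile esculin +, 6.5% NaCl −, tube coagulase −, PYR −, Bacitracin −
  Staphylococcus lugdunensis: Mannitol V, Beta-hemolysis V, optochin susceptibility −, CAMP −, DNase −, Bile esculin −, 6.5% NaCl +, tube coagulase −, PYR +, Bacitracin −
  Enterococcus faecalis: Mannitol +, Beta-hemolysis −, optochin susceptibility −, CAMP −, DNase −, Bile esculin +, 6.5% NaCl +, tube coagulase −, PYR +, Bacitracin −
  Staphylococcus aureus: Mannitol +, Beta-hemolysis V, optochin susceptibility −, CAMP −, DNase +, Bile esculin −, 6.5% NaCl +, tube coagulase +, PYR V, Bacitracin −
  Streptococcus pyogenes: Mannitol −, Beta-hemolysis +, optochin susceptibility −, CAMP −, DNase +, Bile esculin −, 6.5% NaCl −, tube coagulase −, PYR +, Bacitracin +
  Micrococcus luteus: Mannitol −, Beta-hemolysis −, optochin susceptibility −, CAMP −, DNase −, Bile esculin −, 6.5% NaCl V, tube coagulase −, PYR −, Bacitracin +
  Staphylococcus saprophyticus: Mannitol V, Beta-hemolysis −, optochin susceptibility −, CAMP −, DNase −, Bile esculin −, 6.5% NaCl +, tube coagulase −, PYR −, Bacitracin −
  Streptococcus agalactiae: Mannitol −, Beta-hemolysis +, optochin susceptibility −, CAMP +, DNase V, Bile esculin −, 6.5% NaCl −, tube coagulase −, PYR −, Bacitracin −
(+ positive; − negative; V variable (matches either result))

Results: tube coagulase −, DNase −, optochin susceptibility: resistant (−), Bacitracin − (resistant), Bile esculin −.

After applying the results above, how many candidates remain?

3

optochin susceptibility −: all 8 remaining candidates are consistent.
Bacitracin −: excludes Streptococcus pyogenes, Micrococcus luteus — 6 left.
tube coagulase −: excludes Staphylococcus aureus — 5 left.
DNase −: all 5 remaining candidates are consistent.
Bile esculin −: excludes Streptococcus bovis, Enterococcus faecalis — 3 left.
Still consistent: Staphylococcus lugdunensis, Staphylococcus saprophyticus, Streptococcus agalactiae.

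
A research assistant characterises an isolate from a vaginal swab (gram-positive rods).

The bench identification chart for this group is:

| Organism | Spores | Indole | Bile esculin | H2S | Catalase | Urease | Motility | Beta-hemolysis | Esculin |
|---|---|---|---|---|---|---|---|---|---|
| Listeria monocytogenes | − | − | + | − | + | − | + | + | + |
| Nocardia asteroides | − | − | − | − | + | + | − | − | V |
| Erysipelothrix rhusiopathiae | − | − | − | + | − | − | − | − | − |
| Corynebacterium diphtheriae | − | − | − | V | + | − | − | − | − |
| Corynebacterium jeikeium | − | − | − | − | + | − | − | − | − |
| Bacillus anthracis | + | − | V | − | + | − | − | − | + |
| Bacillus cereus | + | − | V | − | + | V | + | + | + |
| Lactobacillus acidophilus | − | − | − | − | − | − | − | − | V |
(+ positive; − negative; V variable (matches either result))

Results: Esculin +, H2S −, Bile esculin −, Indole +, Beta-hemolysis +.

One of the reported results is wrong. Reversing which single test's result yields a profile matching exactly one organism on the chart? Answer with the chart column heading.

Indole

As reported, no row in the chart matches all 5 reactions.
Reversing Bile esculin → still no organism matches.
Reversing Beta-hemolysis → still no organism matches.
Reversing Indole (to −) → unique match: Bacillus cereus.
Reversing Esculin → still no organism matches.
Reversing H2S → still no organism matches.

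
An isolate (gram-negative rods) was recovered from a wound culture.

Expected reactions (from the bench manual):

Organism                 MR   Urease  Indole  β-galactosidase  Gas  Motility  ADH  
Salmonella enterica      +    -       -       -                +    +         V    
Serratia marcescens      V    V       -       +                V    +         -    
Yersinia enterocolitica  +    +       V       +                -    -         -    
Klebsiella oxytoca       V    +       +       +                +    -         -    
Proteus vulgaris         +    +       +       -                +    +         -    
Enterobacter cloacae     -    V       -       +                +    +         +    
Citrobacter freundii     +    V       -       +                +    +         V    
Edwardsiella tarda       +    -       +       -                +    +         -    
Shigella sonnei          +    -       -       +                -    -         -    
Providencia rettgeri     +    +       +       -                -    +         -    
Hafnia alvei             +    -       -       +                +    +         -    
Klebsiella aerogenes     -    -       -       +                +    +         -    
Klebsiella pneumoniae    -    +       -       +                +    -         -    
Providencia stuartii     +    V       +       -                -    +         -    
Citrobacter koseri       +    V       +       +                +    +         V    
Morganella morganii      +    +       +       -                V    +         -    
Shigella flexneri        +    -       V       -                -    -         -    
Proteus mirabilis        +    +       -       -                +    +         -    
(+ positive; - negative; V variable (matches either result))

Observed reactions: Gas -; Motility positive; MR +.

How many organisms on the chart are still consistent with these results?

Motility +: excludes 5 organisms — 13 left.
Gas -: excludes 9 organisms — 4 left.
MR +: all 4 remaining candidates are consistent.
Still consistent: Morganella morganii, Providencia rettgeri, Providencia stuartii, Serratia marcescens.

4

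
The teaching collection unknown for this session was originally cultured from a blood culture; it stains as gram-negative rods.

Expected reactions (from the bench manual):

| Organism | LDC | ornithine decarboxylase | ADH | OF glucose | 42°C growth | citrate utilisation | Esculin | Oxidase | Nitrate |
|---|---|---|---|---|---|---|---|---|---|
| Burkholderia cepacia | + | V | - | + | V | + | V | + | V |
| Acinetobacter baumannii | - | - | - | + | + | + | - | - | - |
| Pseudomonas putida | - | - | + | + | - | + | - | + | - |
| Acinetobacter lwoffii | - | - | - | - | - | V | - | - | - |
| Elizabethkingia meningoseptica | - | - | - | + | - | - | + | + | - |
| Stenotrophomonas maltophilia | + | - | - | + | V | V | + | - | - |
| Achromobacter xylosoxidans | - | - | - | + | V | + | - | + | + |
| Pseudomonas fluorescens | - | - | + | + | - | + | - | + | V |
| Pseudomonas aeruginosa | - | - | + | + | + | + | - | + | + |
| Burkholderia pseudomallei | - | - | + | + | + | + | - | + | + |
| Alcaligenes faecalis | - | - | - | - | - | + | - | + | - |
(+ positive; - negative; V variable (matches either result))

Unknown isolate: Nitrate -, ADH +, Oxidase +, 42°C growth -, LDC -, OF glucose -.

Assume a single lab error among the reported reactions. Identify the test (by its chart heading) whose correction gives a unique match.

As reported, no row in the chart matches all 6 reactions.
Reversing Oxidase → still no organism matches.
Reversing LDC → still no organism matches.
Reversing ADH (to -) → unique match: Alcaligenes faecalis.
Reversing Nitrate → still no organism matches.
Reversing OF glucose → 2 organisms match (not unique).
Reversing 42°C growth → still no organism matches.

ADH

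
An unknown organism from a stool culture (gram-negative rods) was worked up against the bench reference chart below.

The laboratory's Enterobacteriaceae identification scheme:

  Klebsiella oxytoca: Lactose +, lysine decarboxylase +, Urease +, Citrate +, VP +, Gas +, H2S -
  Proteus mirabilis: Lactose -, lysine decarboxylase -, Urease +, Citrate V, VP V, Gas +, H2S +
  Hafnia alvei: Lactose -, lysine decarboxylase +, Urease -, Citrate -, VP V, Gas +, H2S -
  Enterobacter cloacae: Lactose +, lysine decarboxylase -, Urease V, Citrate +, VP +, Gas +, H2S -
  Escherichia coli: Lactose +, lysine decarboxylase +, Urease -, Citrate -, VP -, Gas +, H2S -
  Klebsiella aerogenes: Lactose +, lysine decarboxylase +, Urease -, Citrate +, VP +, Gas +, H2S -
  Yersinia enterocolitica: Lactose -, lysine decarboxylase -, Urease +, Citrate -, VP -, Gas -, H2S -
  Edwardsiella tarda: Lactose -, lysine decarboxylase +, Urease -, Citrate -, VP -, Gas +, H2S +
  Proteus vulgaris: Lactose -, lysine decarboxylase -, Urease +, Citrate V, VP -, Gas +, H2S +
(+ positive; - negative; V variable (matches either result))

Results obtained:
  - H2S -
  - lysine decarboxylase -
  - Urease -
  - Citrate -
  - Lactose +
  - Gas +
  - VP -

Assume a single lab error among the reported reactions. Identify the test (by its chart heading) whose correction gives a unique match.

lysine decarboxylase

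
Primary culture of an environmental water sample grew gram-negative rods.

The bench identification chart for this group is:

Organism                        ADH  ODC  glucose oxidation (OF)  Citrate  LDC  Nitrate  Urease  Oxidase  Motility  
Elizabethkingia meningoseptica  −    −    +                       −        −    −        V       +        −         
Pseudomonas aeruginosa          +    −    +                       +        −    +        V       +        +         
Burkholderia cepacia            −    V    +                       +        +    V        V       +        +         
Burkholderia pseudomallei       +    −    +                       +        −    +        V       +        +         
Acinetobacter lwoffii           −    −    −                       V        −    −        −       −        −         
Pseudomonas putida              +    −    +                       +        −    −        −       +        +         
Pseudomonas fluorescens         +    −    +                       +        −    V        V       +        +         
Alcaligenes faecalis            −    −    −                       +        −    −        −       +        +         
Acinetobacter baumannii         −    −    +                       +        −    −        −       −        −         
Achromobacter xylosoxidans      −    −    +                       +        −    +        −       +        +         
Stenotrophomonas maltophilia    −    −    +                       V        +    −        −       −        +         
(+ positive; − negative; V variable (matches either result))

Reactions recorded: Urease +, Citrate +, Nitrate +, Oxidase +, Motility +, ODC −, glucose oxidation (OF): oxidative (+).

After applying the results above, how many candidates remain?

4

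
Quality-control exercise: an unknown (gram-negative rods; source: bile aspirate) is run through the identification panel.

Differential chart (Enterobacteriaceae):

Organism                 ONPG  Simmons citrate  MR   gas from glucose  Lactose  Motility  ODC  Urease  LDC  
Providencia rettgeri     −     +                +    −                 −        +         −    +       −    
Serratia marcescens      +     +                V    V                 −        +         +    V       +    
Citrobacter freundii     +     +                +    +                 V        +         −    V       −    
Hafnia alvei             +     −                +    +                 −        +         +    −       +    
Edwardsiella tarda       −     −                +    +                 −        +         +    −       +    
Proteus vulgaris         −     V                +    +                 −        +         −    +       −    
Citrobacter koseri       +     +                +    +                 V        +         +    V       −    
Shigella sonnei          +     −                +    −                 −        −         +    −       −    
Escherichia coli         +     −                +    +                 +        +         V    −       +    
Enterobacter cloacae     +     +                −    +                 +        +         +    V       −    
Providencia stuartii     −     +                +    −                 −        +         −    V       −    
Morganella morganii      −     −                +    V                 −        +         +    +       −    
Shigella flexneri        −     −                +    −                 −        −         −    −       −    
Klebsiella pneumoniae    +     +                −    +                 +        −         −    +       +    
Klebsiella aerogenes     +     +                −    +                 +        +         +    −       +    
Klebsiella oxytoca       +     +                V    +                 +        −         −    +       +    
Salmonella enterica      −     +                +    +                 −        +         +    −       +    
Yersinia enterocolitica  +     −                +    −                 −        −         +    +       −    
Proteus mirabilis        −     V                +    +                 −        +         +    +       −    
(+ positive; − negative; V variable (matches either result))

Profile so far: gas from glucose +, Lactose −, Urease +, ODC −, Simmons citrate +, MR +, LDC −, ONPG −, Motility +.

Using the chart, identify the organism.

MR +: excludes Enterobacter cloacae, Klebsiella pneumoniae, Klebsiella aerogenes — 16 left.
gas from glucose +: excludes 5 organisms — 11 left.
LDC −: excludes 6 organisms — 5 left.
Motility +: all 5 remaining candidates are consistent.
Simmons citrate +: excludes Morganella morganii — 4 left.
Lactose −: all 4 remaining candidates are consistent.
Urease +: all 4 remaining candidates are consistent.
ODC −: excludes Citrobacter koseri, Proteus mirabilis — 2 left.
ONPG −: excludes Citrobacter freundii — 1 left.

Proteus vulgaris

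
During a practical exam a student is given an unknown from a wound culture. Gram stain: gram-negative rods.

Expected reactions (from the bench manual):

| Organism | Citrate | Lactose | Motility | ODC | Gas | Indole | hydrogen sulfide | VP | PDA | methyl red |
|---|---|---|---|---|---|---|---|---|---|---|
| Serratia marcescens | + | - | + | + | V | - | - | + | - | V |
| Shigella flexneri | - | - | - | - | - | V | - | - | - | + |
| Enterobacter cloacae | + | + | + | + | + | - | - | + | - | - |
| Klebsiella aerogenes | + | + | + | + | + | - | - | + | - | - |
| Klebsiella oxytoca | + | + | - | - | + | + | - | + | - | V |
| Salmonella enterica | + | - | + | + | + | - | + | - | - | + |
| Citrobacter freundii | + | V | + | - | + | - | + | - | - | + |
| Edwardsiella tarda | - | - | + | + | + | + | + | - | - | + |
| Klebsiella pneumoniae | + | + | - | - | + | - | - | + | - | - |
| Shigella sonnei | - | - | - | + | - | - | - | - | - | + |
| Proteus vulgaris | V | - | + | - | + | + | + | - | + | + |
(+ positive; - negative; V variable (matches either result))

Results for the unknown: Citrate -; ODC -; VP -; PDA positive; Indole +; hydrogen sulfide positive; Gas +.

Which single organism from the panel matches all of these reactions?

Gas +: excludes Shigella flexneri, Shigella sonnei — 9 left.
ODC -: excludes 5 organisms — 4 left.
VP -: excludes Klebsiella oxytoca, Klebsiella pneumoniae — 2 left.
PDA +: excludes Citrobacter freundii — 1 left.
Citrate -: the one remaining candidate is consistent.
Indole +: the one remaining candidate is consistent.
hydrogen sulfide +: the one remaining candidate is consistent.

Proteus vulgaris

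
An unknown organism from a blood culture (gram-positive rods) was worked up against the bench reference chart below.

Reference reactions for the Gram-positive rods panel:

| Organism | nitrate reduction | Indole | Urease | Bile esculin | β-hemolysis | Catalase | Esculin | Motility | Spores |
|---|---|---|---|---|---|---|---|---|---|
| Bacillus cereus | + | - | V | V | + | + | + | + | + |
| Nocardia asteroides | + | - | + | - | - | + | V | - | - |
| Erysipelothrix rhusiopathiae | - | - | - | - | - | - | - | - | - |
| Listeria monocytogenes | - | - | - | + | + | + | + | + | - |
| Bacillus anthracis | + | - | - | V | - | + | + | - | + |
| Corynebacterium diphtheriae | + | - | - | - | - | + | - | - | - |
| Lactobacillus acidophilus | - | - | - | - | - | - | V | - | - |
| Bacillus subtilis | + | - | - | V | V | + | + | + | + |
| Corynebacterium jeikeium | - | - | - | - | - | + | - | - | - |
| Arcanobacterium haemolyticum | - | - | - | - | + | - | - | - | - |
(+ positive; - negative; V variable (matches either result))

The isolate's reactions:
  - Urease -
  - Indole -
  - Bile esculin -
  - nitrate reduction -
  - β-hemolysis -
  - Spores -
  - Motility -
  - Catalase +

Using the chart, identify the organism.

Motility -: excludes Bacillus cereus, Listeria monocytogenes, Bacillus subtilis — 7 left.
Indole -: all 7 remaining candidates are consistent.
nitrate reduction -: excludes Nocardia asteroides, Bacillus anthracis, Corynebacterium diphtheriae — 4 left.
Bile esculin -: all 4 remaining candidates are consistent.
Spores -: all 4 remaining candidates are consistent.
β-hemolysis -: excludes Arcanobacterium haemolyticum — 3 left.
Catalase +: excludes Erysipelothrix rhusiopathiae, Lactobacillus acidophilus — 1 left.
Urease -: the one remaining candidate is consistent.

Corynebacterium jeikeium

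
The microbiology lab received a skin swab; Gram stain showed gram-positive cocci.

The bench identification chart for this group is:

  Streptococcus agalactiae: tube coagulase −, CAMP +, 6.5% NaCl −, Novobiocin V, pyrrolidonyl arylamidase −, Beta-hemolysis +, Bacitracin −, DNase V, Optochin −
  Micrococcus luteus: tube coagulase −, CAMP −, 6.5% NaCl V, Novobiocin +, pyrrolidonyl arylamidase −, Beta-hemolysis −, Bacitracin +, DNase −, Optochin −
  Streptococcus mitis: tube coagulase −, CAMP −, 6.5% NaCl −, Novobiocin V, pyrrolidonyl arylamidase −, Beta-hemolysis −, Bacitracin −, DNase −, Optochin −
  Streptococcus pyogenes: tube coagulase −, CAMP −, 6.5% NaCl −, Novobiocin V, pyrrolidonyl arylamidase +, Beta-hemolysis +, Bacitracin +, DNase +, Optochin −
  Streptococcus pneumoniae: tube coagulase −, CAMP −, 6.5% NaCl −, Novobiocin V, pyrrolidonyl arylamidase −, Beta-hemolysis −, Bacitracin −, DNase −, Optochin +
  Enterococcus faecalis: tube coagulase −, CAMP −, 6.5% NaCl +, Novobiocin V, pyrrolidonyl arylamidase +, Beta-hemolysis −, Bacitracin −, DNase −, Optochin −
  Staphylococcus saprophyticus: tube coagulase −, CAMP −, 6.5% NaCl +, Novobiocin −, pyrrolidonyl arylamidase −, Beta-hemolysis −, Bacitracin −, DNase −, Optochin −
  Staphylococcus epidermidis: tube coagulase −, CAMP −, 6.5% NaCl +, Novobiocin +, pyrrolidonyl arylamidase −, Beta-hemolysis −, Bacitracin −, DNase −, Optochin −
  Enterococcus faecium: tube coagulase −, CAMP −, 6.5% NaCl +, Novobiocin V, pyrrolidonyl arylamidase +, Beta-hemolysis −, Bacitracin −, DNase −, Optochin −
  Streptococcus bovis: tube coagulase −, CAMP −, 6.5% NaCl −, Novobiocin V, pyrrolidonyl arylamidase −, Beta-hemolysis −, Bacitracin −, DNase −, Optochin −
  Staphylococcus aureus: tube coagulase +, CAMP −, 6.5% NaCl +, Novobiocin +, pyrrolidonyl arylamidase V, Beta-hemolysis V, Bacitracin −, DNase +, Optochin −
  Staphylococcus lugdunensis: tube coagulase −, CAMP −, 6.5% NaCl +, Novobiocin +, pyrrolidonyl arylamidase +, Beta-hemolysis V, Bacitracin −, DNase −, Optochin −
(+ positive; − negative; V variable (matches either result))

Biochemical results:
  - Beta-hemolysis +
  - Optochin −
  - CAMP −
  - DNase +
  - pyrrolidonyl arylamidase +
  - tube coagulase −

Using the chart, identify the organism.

Streptococcus pyogenes

Beta-hemolysis +: excludes 8 organisms — 4 left.
DNase +: excludes Staphylococcus lugdunensis — 3 left.
pyrrolidonyl arylamidase +: excludes Streptococcus agalactiae — 2 left.
tube coagulase −: excludes Staphylococcus aureus — 1 left.
CAMP −: the one remaining candidate is consistent.
Optochin −: the one remaining candidate is consistent.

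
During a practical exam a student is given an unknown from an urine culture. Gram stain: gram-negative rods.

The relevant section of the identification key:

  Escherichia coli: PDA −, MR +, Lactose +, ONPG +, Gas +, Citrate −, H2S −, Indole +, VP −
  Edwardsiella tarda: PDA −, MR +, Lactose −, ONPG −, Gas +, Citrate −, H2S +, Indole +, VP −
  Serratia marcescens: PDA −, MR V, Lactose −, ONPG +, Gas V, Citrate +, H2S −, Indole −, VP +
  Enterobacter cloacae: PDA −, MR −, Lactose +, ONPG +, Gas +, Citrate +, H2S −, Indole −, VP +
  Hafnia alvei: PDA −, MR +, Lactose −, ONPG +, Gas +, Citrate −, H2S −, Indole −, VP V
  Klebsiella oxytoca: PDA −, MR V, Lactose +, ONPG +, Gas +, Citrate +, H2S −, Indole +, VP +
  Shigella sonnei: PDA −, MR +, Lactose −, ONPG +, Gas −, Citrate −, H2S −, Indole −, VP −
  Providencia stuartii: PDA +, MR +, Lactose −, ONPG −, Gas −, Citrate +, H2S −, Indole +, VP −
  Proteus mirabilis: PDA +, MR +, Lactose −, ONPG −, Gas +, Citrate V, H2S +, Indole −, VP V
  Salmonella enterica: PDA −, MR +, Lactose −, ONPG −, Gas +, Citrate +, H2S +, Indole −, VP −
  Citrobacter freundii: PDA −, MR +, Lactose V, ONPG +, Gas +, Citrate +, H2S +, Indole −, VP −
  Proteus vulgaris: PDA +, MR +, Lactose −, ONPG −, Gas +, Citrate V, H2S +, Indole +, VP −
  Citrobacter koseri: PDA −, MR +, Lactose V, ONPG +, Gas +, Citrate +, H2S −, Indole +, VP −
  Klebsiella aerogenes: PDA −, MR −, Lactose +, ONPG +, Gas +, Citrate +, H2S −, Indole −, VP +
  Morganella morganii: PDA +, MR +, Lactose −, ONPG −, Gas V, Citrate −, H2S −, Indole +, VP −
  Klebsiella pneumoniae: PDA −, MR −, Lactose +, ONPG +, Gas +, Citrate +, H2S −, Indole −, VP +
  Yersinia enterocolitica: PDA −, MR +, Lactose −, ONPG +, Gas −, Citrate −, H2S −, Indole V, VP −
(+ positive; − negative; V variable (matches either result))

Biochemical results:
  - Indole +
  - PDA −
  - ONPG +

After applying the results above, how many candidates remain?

4

Indole +: excludes 9 organisms — 8 left.
ONPG +: excludes Edwardsiella tarda, Providencia stuartii, Proteus vulgaris, Morganella morganii — 4 left.
PDA −: all 4 remaining candidates are consistent.
Still consistent: Citrobacter koseri, Escherichia coli, Klebsiella oxytoca, Yersinia enterocolitica.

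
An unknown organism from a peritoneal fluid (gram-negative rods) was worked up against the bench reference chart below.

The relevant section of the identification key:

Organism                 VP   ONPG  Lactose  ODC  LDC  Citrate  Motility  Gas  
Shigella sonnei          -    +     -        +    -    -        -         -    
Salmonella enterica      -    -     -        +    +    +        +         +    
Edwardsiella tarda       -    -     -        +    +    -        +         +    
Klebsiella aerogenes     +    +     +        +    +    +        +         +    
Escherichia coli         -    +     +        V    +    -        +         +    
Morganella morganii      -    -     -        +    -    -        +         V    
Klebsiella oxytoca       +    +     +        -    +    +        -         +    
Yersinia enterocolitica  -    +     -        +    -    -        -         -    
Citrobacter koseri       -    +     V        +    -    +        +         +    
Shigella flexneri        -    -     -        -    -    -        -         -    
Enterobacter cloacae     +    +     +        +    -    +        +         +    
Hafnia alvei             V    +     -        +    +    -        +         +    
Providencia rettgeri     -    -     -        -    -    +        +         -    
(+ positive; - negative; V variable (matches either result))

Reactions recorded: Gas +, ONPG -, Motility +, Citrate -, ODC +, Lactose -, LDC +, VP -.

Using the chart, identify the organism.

ONPG -: excludes 8 organisms — 5 left.
Citrate -: excludes Salmonella enterica, Providencia rettgeri — 3 left.
Gas +: excludes Shigella flexneri — 2 left.
LDC +: excludes Morganella morganii — 1 left.
Lactose -: the one remaining candidate is consistent.
VP -: the one remaining candidate is consistent.
ODC +: the one remaining candidate is consistent.
Motility +: the one remaining candidate is consistent.

Edwardsiella tarda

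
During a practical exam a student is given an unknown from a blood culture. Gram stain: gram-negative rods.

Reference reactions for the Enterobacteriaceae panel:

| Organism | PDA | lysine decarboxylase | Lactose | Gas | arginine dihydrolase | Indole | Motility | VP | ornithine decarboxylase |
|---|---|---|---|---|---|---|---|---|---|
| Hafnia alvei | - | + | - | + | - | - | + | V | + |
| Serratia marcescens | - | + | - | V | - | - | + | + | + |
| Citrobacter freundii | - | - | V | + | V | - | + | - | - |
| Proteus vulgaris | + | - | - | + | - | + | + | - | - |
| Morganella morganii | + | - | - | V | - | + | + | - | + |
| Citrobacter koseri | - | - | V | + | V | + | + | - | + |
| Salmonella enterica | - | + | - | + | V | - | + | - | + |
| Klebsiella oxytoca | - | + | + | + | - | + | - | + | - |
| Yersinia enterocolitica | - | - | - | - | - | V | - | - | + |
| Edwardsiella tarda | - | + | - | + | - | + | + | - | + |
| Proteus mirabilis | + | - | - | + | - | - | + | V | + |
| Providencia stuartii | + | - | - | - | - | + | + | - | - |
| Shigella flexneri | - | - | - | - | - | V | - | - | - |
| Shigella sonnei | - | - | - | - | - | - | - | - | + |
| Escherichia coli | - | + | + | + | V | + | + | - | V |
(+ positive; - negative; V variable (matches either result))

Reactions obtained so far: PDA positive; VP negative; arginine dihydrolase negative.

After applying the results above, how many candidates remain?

4

arginine dihydrolase -: all 15 remaining candidates are consistent.
PDA +: excludes 11 organisms — 4 left.
VP -: all 4 remaining candidates are consistent.
Still consistent: Morganella morganii, Proteus mirabilis, Proteus vulgaris, Providencia stuartii.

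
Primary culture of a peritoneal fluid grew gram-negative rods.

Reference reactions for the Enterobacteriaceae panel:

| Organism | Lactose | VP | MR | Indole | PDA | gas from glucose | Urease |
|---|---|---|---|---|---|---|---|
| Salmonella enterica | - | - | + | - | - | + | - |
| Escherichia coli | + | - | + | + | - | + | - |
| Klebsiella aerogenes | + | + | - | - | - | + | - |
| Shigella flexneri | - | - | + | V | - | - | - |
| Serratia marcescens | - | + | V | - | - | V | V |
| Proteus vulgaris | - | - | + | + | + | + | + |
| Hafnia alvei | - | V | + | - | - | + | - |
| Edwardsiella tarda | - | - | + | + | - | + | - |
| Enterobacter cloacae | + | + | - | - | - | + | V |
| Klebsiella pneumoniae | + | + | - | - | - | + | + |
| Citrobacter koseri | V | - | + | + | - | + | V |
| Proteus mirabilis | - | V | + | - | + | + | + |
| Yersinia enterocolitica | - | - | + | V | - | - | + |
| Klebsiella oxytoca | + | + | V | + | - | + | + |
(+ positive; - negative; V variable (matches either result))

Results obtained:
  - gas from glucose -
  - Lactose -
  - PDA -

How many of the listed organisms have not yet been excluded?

3

Lactose -: excludes 5 organisms — 9 left.
PDA -: excludes Proteus vulgaris, Proteus mirabilis — 7 left.
gas from glucose -: excludes Salmonella enterica, Hafnia alvei, Edwardsiella tarda, Citrobacter koseri — 3 left.
Still consistent: Serratia marcescens, Shigella flexneri, Yersinia enterocolitica.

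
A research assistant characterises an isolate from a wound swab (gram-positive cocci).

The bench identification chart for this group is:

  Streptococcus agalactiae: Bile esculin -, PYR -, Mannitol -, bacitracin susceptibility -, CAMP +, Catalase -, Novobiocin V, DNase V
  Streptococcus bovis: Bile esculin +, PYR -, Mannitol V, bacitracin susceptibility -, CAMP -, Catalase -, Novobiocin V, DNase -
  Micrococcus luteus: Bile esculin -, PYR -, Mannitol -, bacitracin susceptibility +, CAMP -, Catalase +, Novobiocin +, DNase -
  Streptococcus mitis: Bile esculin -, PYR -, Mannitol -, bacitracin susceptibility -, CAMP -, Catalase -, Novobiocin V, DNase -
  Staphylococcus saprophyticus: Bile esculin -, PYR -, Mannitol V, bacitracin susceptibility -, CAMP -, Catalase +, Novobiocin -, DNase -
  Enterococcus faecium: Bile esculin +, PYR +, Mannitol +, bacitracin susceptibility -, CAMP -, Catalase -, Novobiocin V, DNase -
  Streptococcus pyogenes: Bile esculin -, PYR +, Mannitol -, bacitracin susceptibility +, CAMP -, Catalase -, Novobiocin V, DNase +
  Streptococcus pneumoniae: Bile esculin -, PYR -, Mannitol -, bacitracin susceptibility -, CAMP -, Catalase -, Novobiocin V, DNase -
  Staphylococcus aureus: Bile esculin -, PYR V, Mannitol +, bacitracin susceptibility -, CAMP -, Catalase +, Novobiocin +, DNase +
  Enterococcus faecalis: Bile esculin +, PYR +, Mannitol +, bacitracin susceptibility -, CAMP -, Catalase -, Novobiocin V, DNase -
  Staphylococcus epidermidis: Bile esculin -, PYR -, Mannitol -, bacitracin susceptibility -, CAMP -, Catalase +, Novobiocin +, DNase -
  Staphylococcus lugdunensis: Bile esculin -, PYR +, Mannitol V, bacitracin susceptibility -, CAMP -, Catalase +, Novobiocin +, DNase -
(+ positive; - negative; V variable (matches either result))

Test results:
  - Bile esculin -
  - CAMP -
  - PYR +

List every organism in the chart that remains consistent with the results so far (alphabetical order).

Staphylococcus aureus, Staphylococcus lugdunensis, Streptococcus pyogenes

CAMP -: excludes Streptococcus agalactiae — 11 left.
Bile esculin -: excludes Streptococcus bovis, Enterococcus faecium, Enterococcus faecalis — 8 left.
PYR +: excludes 5 organisms — 3 left.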